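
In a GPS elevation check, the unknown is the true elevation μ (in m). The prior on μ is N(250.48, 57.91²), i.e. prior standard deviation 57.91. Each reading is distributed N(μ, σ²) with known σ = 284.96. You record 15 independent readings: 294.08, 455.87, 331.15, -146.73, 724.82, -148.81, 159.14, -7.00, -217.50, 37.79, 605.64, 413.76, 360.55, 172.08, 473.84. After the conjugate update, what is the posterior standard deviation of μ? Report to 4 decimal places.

For Normal data with known variance σ², a Normal(μ₀, σ₀²) prior on μ is conjugate. Posterior precision = 1/σ₀² + n/σ²; posterior mean is the precision-weighted average of μ₀ and x̄.
σ₀² = 57.91² = 3353.5681, σ² = 284.96² = 81202.2016; σ² + n·σ₀² = 81202.2016 + 15·3353.5681 = 131505.7231.
Posterior precision = 1/σ₀² + n/σ² = 1/3353.5681 + 15/81202.2016 = (σ² + n·σ₀²)/(σ₀²σ²) = 131505.7231/(3353.5681·81202.2016); posterior variance σₙ² = σ₀²σ²/(σ² + n·σ₀²) = 3353.5681·81202.2016/131505.7231 = 2070.762447.
Posterior SD = √σₙ² = √(3353.5681·81202.2016/131505.7231) = 45.5056.

45.5056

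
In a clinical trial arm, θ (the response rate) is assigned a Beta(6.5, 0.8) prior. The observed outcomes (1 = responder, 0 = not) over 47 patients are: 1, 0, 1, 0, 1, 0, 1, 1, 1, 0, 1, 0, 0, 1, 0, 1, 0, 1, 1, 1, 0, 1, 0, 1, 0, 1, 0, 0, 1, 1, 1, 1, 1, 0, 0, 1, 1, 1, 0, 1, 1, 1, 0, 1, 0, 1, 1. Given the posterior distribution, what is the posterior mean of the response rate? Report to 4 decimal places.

0.6538

The Beta prior is conjugate to a Binomial/Bernoulli likelihood; the update adds successes to α and failures to β.
Posterior: Beta(α+k, β+n−k) = Beta(6.5+29, 0.8+18) = Beta(35.5, 18.8).
Posterior mean = α/(α+β) = 35.5/54.3 = 0.6538.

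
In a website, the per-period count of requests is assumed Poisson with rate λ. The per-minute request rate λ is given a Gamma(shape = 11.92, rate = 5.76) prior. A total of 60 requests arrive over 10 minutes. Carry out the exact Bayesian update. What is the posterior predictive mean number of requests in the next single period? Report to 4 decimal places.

With a Gamma(shape α, rate β) prior, the Poisson likelihood is conjugate: the posterior is Gamma(α + ΣXᵢ, β + n).
Posterior: Gamma(α+S, β+n) = Gamma(11.92+60, 5.76+10) = Gamma(71.92, 15.76).
The predictive distribution for one future period is NegBinom with mean α/β = 4.5635.

4.5635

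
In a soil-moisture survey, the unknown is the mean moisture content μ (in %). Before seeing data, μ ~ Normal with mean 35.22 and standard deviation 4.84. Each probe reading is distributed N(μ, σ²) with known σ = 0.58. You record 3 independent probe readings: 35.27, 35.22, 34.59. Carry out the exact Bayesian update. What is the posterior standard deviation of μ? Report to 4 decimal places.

For Normal data with known variance σ², a Normal(μ₀, σ₀²) prior on μ is conjugate. Posterior precision = 1/σ₀² + n/σ²; posterior mean is the precision-weighted average of μ₀ and x̄.
σ₀² = 4.84² = 23.4256, σ² = 0.58² = 0.3364; σ² + n·σ₀² = 0.3364 + 3·23.4256 = 70.6132.
Posterior precision = 1/σ₀² + n/σ² = 1/23.4256 + 3/0.3364 = (σ² + n·σ₀²)/(σ₀²σ²) = 70.6132/(23.4256·0.3364); posterior variance σₙ² = σ₀²σ²/(σ² + n·σ₀²) = 23.4256·0.3364/70.6132 = 0.111599.
Posterior SD = √σₙ² = √(23.4256·0.3364/70.6132) = 0.3341.

0.3341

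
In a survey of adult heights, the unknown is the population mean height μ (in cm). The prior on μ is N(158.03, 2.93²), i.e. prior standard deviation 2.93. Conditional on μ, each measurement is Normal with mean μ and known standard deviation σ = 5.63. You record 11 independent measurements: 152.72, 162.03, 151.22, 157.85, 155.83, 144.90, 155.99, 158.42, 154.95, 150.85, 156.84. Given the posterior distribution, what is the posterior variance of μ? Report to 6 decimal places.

For Normal data with known variance σ², a Normal(μ₀, σ₀²) prior on μ is conjugate. Posterior precision = 1/σ₀² + n/σ²; posterior mean is the precision-weighted average of μ₀ and x̄.
σ₀² = 2.93² = 8.5849, σ² = 5.63² = 31.6969; σ² + n·σ₀² = 31.6969 + 11·8.5849 = 126.1308.
Posterior precision = 1/σ₀² + n/σ² = 1/8.5849 + 11/31.6969 = (σ² + n·σ₀²)/(σ₀²σ²) = 126.1308/(8.5849·31.6969); posterior variance σₙ² = σ₀²σ²/(σ² + n·σ₀²) = 8.5849·31.6969/126.1308 = 2.157401.

2.157401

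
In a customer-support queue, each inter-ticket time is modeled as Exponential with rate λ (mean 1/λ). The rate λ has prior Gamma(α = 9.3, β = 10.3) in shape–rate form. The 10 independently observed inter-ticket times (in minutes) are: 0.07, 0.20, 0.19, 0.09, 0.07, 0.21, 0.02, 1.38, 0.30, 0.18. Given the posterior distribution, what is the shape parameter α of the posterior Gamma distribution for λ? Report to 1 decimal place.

19.3

With a Gamma(shape α, rate β) prior on the exponential rate λ, the posterior after n observations with total T = Σxᵢ is Gamma(α+n, β+T).
Sum of observations T = 2.71 minutes; n = 10.
Posterior: Gamma(9.3+10, 10.3+2.71) = Gamma(19.3, 13.01).
Posterior α = 19.3.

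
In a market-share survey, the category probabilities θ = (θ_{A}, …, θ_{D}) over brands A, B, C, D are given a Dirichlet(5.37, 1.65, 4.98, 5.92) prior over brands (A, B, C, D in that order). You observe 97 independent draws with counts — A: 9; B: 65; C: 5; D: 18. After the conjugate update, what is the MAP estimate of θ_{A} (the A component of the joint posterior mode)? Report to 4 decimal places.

The Dirichlet prior is conjugate to the Multinomial likelihood: each posterior αⱼ = prior αⱼ + observed count nⱼ.
Posterior concentration: (14.37, 66.65, 9.98, 23.92), total = 114.92.
Joint mode component: (α_{A}−1)/(Σα−K) = 13.37/110.92 = 0.1205.

0.1205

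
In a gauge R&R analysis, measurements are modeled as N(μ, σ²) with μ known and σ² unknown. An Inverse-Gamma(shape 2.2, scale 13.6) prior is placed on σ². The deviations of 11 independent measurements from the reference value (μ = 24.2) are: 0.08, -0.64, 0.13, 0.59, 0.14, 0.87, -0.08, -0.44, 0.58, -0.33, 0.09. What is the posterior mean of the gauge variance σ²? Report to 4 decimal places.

With known mean μ and an Inverse-Gamma(α, β) prior on σ², the Normal likelihood is conjugate: posterior is Inv-Gamma(α + n/2, β + Σ(xᵢ−μ)²/2).
Σ(xᵢ−μ)² = (0.08)² + (-0.64)² + (0.13)² + (0.59)² + (0.14)² + (0.87)² + (-0.08)² + (-0.44)² + (0.58)² + (-0.33)² + (0.09)² = 2.2109.
Posterior: Inv-Gamma(2.2 + 11/2, 13.6 + 2.2109/2) = Inv-Gamma(7.70, 14.70545).
E[σ²|data] = β/(α−1) = 14.70545/6.70 = 2.1948.

2.1948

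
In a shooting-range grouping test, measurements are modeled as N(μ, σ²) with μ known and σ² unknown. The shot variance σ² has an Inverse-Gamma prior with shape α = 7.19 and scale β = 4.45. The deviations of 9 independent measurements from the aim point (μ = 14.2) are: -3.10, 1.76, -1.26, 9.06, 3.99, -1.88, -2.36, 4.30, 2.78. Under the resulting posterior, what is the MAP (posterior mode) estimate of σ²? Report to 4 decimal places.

6.1671

With known mean μ and an Inverse-Gamma(α, β) prior on σ², the Normal likelihood is conjugate: posterior is Inv-Gamma(α + n/2, β + Σ(xᵢ−μ)²/2).
Σ(xᵢ−μ)² = (-3.10)² + (1.76)² + (-1.26)² + (9.06)² + (3.99)² + (-1.88)² + (-2.36)² + (4.30)² + (2.78)² = 147.6213.
Posterior: Inv-Gamma(7.19 + 9/2, 4.45 + 147.6213/2) = Inv-Gamma(11.69, 78.26065).
Mode = β/(α+1) = 78.26065/12.69 = 6.1671.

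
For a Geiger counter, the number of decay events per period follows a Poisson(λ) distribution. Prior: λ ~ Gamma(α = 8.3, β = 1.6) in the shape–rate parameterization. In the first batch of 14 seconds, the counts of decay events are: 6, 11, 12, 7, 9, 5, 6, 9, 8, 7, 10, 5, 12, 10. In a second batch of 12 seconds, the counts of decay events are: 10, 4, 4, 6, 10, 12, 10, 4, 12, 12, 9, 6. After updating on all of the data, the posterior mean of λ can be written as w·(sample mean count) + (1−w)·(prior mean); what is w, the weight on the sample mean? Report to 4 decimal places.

With a Gamma(shape α, rate β) prior, the Poisson likelihood is conjugate: the posterior is Gamma(α + ΣXᵢ, β + n).
Total number of seconds: n = 14 + 12 = 26.
Posterior mean = (α₀+S)/(β₀+n) = [n/(β₀+n)]·(S/n) + [β₀/(β₀+n)]·(α₀/β₀), so only n and β₀ enter the weight.
Weight on data w = n/(β₀+n) = 26/(1.6+26) = 26/27.6 = 0.9420.

0.9420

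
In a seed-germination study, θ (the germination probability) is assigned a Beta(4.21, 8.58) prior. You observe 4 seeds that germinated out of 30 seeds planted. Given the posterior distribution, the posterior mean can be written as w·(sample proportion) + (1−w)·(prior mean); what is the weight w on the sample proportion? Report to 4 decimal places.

The Beta prior is conjugate to a Binomial/Bernoulli likelihood; the update adds successes to α and failures to β.
Posterior mean = (α₀+k)/(α₀+β₀+n) = [n/(α₀+β₀+n)]·(k/n) + [(α₀+β₀)/(α₀+β₀+n)]·α₀/(α₀+β₀), so only n and the prior enter the weight.
The weight on the data is w = n/(α₀+β₀+n) = 30/(4.21+8.58+30) = 30/42.79 = 0.7011.

0.7011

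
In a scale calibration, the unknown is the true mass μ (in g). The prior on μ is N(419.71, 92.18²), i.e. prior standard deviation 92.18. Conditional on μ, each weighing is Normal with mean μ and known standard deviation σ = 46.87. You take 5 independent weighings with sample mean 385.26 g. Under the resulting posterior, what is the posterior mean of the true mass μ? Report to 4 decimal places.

For Normal data with known variance σ², a Normal(μ₀, σ₀²) prior on μ is conjugate. Posterior precision = 1/σ₀² + n/σ²; posterior mean is the precision-weighted average of μ₀ and x̄.
n·x̄ = 5·385.26 = 1926.3.
σ₀² = 92.18² = 8497.1524, σ² = 46.87² = 2196.7969; σ² + n·σ₀² = 2196.7969 + 5·8497.1524 = 44682.5589.
Posterior mean = (μ₀/σ₀² + n·x̄/σ²)/(1/σ₀² + n/σ²) = (σ²·μ₀ + σ₀²·n·x̄)/(σ² + n·σ₀²) = (2196.7969·419.71 + 8497.1524·1926.3)/44682.5589 = 17290082.295019/44682.5589 = 386.9537.

386.9537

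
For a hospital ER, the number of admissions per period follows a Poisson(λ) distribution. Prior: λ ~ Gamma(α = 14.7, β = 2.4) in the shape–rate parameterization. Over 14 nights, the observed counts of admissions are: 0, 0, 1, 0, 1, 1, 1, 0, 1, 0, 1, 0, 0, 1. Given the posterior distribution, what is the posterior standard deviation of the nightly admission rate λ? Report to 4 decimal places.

0.2840

With a Gamma(shape α, rate β) prior, the Poisson likelihood is conjugate: the posterior is Gamma(α + ΣXᵢ, β + n).
Sum of counts S = 7 over n = 14 nights.
Posterior: Gamma(α+S, β+n) = Gamma(14.7+7, 2.4+14) = Gamma(21.7, 16.4).
SD = √α/β = √21.7/16.4 = 0.2840.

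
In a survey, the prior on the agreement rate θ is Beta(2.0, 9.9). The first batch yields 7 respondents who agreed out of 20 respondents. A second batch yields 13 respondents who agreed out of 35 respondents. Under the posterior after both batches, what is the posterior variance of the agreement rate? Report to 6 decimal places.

0.003250

The Beta prior is conjugate to a Binomial/Bernoulli likelihood; the update adds successes to α and failures to β.
After batch 1: Beta(2.0+7, 9.9+13) = Beta(9.0, 22.9).
After batch 2: Beta(9.0+13, 22.9+22) = Beta(22.0, 44.9).
Var = αβ/((α+β)²(α+β+1)) = 22.0·44.9/(66.9²·67.9) = 0.003250.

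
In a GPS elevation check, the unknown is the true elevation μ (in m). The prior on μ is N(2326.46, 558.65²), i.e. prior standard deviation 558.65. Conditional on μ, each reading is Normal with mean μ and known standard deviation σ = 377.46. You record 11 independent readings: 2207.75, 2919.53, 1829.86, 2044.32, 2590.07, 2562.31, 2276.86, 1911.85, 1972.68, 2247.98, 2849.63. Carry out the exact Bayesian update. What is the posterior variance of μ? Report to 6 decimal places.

For Normal data with known variance σ², a Normal(μ₀, σ₀²) prior on μ is conjugate. Posterior precision = 1/σ₀² + n/σ²; posterior mean is the precision-weighted average of μ₀ and x̄.
σ₀² = 558.65² = 312089.8225, σ² = 377.46² = 142476.0516; σ² + n·σ₀² = 142476.0516 + 11·312089.8225 = 3575464.0991.
Posterior precision = 1/σ₀² + n/σ² = 1/312089.8225 + 11/142476.0516 = (σ² + n·σ₀²)/(σ₀²σ²) = 3575464.0991/(312089.8225·142476.0516); posterior variance σₙ² = σ₀²σ²/(σ² + n·σ₀²) = 312089.8225·142476.0516/3575464.0991 = 12436.238883.

12436.238883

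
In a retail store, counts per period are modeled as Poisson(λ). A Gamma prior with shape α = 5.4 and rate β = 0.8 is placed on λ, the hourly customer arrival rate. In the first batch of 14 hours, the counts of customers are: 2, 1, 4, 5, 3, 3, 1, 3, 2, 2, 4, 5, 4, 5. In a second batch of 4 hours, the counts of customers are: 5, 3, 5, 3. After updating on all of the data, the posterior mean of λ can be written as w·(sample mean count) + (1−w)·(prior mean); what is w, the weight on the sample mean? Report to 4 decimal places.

0.9574

With a Gamma(shape α, rate β) prior, the Poisson likelihood is conjugate: the posterior is Gamma(α + ΣXᵢ, β + n).
Total number of hours: n = 14 + 4 = 18.
Posterior mean = (α₀+S)/(β₀+n) = [n/(β₀+n)]·(S/n) + [β₀/(β₀+n)]·(α₀/β₀), so only n and β₀ enter the weight.
Weight on data w = n/(β₀+n) = 18/(0.8+18) = 18/18.8 = 0.9574.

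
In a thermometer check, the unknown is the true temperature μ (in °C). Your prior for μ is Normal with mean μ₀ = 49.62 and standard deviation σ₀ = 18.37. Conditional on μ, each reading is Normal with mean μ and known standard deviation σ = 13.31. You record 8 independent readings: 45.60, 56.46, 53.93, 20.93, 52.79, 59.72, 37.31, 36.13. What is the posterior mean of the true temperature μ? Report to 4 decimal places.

For Normal data with known variance σ², a Normal(μ₀, σ₀²) prior on μ is conjugate. Posterior precision = 1/σ₀² + n/σ²; posterior mean is the precision-weighted average of μ₀ and x̄.
Σxᵢ = 45.60 + 56.46 + 53.93 + 20.93 + 52.79 + 59.72 + 37.31 + 36.13 = 362.87, so n·x̄ = 362.87.
σ₀² = 18.37² = 337.4569, σ² = 13.31² = 177.1561; σ² + n·σ₀² = 177.1561 + 8·337.4569 = 2876.8113.
Posterior mean = (μ₀/σ₀² + n·x̄/σ²)/(1/σ₀² + n/σ²) = (σ²·μ₀ + σ₀²·n·x̄)/(σ² + n·σ₀²) = (177.1561·49.62 + 337.4569·362.87)/2876.8113 = 131243.470985/2876.8113 = 45.6212.

45.6212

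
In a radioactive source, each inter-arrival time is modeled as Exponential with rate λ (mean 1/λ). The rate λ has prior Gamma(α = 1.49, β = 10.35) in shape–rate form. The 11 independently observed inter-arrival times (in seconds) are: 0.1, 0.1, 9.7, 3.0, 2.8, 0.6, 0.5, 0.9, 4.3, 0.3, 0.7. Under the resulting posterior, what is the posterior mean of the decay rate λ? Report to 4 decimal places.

0.3745

With a Gamma(shape α, rate β) prior on the exponential rate λ, the posterior after n observations with total T = Σxᵢ is Gamma(α+n, β+T).
Sum of observations T = 23.0 seconds; n = 11.
Posterior: Gamma(1.49+11, 10.35+23.0) = Gamma(12.49, 33.35).
Posterior mean of λ = α/β = 12.49/33.35 = 0.3745.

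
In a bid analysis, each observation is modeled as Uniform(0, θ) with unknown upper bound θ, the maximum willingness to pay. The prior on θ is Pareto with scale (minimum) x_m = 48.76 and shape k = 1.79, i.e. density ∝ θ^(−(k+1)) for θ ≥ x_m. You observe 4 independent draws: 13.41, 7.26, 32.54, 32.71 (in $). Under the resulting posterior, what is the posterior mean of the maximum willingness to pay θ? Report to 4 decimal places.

58.9395

A Pareto(scale x_m, shape k) prior on the upper bound θ of Uniform(0, θ) is conjugate: posterior is Pareto(max(x_m, max xᵢ), k + n).
Sample maximum = 32.71; prior scale x_m = 48.76 → posterior scale = max = 48.76.
Posterior shape = 1.79 + 4 = 5.79.
E[θ|data] = k·x_m/(k−1) = 5.79·48.76/4.79 = 58.9395.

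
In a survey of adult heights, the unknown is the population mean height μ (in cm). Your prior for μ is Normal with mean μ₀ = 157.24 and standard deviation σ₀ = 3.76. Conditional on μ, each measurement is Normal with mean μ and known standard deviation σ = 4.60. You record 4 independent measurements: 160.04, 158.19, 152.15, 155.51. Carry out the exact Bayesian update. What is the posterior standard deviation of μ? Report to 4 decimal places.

For Normal data with known variance σ², a Normal(μ₀, σ₀²) prior on μ is conjugate. Posterior precision = 1/σ₀² + n/σ²; posterior mean is the precision-weighted average of μ₀ and x̄.
σ₀² = 3.76² = 14.1376, σ² = 4.60² = 21.16; σ² + n·σ₀² = 21.16 + 4·14.1376 = 77.7104.
Posterior precision = 1/σ₀² + n/σ² = 1/14.1376 + 4/21.16 = (σ² + n·σ₀²)/(σ₀²σ²) = 77.7104/(14.1376·21.16); posterior variance σₙ² = σ₀²σ²/(σ² + n·σ₀²) = 14.1376·21.16/77.7104 = 3.849570.
Posterior SD = √σₙ² = √(14.1376·21.16/77.7104) = 1.9620.

1.9620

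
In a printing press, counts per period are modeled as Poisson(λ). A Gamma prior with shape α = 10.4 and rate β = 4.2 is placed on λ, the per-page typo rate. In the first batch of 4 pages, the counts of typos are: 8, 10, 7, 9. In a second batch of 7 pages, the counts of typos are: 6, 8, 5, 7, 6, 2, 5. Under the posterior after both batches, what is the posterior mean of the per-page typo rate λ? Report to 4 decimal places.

5.4868

With a Gamma(shape α, rate β) prior, the Poisson likelihood is conjugate: the posterior is Gamma(α + ΣXᵢ, β + n).
Batch 1: sum of counts S = 34 over n = 4 pages.
After batch 1: Gamma(α+S, β+n) = Gamma(10.4+34, 4.2+4) = Gamma(44.4, 8.2).
Batch 2: sum of counts S = 39 over n = 7 pages.
After batch 2: Gamma(α+S, β+n) = Gamma(44.4+39, 8.2+7) = Gamma(83.4, 15.2).
Posterior mean = α/β = 83.4/15.2 = 5.4868.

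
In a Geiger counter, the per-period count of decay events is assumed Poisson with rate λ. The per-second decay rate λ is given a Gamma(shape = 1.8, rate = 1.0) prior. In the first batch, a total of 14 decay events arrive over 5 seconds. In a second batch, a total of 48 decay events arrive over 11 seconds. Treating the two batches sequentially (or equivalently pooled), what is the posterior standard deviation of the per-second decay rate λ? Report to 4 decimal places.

With a Gamma(shape α, rate β) prior, the Poisson likelihood is conjugate: the posterior is Gamma(α + ΣXᵢ, β + n).
After batch 1: Gamma(α+S, β+n) = Gamma(1.8+14, 1.0+5) = Gamma(15.8, 6.0).
After batch 2: Gamma(α+S, β+n) = Gamma(15.8+48, 6.0+11) = Gamma(63.8, 17.0).
SD = √α/β = √63.8/17.0 = 0.4699.

0.4699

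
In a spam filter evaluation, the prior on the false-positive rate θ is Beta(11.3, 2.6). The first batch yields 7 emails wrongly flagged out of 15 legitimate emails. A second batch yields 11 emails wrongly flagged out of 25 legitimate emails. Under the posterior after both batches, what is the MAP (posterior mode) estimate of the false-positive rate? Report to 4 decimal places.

0.5453

The Beta prior is conjugate to a Binomial/Bernoulli likelihood; the update adds successes to α and failures to β.
After batch 1: Beta(11.3+7, 2.6+8) = Beta(18.3, 10.6).
After batch 2: Beta(18.3+11, 10.6+14) = Beta(29.3, 24.6).
Mode of Beta(a,b) for a,b>1 is (a−1)/(a+b−2) = 28.3/51.9 = 0.5453.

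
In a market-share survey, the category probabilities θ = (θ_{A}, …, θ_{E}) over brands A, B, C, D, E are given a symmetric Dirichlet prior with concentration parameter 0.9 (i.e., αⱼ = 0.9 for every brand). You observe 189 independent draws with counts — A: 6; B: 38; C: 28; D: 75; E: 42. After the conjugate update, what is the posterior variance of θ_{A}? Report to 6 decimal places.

The Dirichlet prior is conjugate to the Multinomial likelihood: each posterior αⱼ = prior αⱼ + observed count nⱼ.
Posterior concentration: (6.9, 38.9, 28.9, 75.9, 42.9), total = 193.5.
Var[θ_j] = α_j(Σα−α_j)/((Σα)²(Σα+1)) = 6.9·186.6/(193.5²·194.5) = 0.000177.

0.000177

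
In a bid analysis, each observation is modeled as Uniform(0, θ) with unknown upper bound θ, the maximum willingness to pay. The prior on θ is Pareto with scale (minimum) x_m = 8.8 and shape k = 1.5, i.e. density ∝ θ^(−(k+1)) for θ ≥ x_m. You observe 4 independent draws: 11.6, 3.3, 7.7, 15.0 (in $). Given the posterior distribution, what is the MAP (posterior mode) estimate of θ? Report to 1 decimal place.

A Pareto(scale x_m, shape k) prior on the upper bound θ of Uniform(0, θ) is conjugate: posterior is Pareto(max(x_m, max xᵢ), k + n).
Sample maximum = 15.0; prior scale x_m = 8.8 → posterior scale = max = 15.0.
Posterior shape = 1.5 + 4 = 5.5.
The Pareto density is decreasing on [x_m, ∞), so the mode is x_m = 15.0.

15.0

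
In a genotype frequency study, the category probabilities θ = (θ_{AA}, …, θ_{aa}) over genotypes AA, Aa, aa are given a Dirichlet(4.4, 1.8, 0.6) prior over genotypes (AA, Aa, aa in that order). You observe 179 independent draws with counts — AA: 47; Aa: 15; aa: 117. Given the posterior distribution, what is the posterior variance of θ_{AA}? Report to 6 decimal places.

0.001071

The Dirichlet prior is conjugate to the Multinomial likelihood: each posterior αⱼ = prior αⱼ + observed count nⱼ.
Posterior concentration: (51.4, 16.8, 117.6), total = 185.8.
Var[θ_j] = α_j(Σα−α_j)/((Σα)²(Σα+1)) = 51.4·134.4/(185.8²·186.8) = 0.001071.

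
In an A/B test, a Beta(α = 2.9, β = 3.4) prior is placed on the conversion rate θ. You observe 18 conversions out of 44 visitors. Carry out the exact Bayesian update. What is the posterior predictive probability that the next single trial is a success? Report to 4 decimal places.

The Beta prior is conjugate to a Binomial/Bernoulli likelihood; the update adds successes to α and failures to β.
Posterior: Beta(α+k, β+n−k) = Beta(2.9+18, 3.4+26) = Beta(20.9, 29.4).
For a single future Bernoulli trial, P(success | data) = α/(α+β) = 0.4155.

0.4155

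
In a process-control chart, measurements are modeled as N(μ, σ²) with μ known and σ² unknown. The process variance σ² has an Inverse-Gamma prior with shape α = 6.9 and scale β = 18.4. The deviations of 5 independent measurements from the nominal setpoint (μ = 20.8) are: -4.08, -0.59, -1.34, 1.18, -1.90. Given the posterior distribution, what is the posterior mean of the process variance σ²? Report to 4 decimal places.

With known mean μ and an Inverse-Gamma(α, β) prior on σ², the Normal likelihood is conjugate: posterior is Inv-Gamma(α + n/2, β + Σ(xᵢ−μ)²/2).
Σ(xᵢ−μ)² = (-4.08)² + (-0.59)² + (-1.34)² + (1.18)² + (-1.90)² = 23.7925.
Posterior: Inv-Gamma(6.9 + 5/2, 18.4 + 23.7925/2) = Inv-Gamma(9.40, 30.29625).
E[σ²|data] = β/(α−1) = 30.29625/8.40 = 3.6067.

3.6067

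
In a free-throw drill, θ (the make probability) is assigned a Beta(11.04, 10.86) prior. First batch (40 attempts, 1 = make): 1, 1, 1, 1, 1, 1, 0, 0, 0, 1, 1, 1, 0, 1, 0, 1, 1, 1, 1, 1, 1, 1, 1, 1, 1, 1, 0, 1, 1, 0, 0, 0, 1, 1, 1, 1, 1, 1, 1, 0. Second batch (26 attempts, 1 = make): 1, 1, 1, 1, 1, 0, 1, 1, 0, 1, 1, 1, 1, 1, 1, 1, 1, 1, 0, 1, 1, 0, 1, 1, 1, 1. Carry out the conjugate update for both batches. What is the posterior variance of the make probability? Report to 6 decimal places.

0.002282

The Beta prior is conjugate to a Binomial/Bernoulli likelihood; the update adds successes to α and failures to β.
After batch 1: Beta(11.04+30, 10.86+10) = Beta(41.04, 20.86).
After batch 2: Beta(41.04+22, 20.86+4) = Beta(63.04, 24.86).
Var = αβ/((α+β)²(α+β+1)) = 63.04·24.86/(87.90²·88.90) = 0.002282.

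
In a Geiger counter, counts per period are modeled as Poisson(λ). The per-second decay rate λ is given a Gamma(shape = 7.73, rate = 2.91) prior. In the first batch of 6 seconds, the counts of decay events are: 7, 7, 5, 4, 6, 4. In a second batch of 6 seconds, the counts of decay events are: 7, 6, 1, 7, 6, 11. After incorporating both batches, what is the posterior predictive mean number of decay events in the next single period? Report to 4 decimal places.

With a Gamma(shape α, rate β) prior, the Poisson likelihood is conjugate: the posterior is Gamma(α + ΣXᵢ, β + n).
Batch 1: sum of counts S = 33 over n = 6 seconds.
After batch 1: Gamma(α+S, β+n) = Gamma(7.73+33, 2.91+6) = Gamma(40.73, 8.91).
Batch 2: sum of counts S = 38 over n = 6 seconds.
After batch 2: Gamma(α+S, β+n) = Gamma(40.73+38, 8.91+6) = Gamma(78.73, 14.91).
The predictive distribution for one future period is NegBinom with mean α/β = 5.2803.

5.2803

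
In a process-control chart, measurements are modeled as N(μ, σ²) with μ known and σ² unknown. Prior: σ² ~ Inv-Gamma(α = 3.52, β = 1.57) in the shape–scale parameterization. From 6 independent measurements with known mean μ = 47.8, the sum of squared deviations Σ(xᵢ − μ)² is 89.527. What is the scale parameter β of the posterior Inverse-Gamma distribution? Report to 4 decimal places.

With known mean μ and an Inverse-Gamma(α, β) prior on σ², the Normal likelihood is conjugate: posterior is Inv-Gamma(α + n/2, β + Σ(xᵢ−μ)²/2).
Posterior: Inv-Gamma(3.52 + 6/2, 1.57 + 89.527/2) = Inv-Gamma(6.52, 46.3335).
Posterior β = 46.3335.

46.3335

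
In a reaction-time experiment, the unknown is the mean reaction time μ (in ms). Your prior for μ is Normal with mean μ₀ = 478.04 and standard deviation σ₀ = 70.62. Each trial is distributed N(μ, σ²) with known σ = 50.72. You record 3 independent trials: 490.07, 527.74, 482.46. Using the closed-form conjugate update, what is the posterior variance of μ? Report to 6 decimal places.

For Normal data with known variance σ², a Normal(μ₀, σ₀²) prior on μ is conjugate. Posterior precision = 1/σ₀² + n/σ²; posterior mean is the precision-weighted average of μ₀ and x̄.
σ₀² = 70.62² = 4987.1844, σ² = 50.72² = 2572.5184; σ² + n·σ₀² = 2572.5184 + 3·4987.1844 = 17534.0716.
Posterior precision = 1/σ₀² + n/σ² = 1/4987.1844 + 3/2572.5184 = (σ² + n·σ₀²)/(σ₀²σ²) = 17534.0716/(4987.1844·2572.5184); posterior variance σₙ² = σ₀²σ²/(σ² + n·σ₀²) = 4987.1844·2572.5184/17534.0716 = 731.696774.

731.696774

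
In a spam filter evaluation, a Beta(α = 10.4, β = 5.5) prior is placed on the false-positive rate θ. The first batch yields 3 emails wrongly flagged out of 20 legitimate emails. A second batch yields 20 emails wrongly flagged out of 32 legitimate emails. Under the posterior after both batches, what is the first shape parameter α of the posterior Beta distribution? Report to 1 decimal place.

The Beta prior is conjugate to a Binomial/Bernoulli likelihood; the update adds successes to α and failures to β.
After batch 1: Beta(10.4+3, 5.5+17) = Beta(13.4, 22.5).
After batch 2: Beta(13.4+20, 22.5+12) = Beta(33.4, 34.5).
Posterior α = 33.4.

33.4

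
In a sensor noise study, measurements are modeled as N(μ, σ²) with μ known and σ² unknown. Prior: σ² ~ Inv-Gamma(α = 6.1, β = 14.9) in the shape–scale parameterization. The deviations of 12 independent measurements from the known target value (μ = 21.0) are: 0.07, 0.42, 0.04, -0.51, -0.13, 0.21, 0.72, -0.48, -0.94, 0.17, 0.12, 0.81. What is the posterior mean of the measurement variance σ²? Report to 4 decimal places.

With known mean μ and an Inverse-Gamma(α, β) prior on σ², the Normal likelihood is conjugate: posterior is Inv-Gamma(α + n/2, β + Σ(xᵢ−μ)²/2).
Σ(xᵢ−μ)² = (0.07)² + (0.42)² + (0.04)² + (-0.51)² + (-0.13)² + (0.21)² + (0.72)² + (-0.48)² + (-0.94)² + (0.17)² + (0.12)² + (0.81)² = 2.8358.
Posterior: Inv-Gamma(6.1 + 12/2, 14.9 + 2.8358/2) = Inv-Gamma(12.10, 16.31790).
E[σ²|data] = β/(α−1) = 16.31790/11.10 = 1.4701.

1.4701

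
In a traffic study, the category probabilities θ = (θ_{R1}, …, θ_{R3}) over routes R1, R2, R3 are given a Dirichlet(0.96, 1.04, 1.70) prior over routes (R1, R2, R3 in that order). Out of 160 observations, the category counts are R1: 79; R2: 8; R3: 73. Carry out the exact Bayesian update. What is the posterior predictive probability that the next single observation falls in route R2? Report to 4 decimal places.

The Dirichlet prior is conjugate to the Multinomial likelihood: each posterior αⱼ = prior αⱼ + observed count nⱼ.
Posterior concentration: (79.96, 9.04, 74.70), total = 163.70.
P(next = R2 | data) = α_{R2}/Σα = 0.0552.

0.0552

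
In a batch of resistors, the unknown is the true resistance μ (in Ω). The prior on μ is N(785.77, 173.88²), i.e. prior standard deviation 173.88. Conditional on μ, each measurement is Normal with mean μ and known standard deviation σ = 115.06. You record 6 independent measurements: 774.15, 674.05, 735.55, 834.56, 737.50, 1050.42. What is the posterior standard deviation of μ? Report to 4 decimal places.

45.3475

For Normal data with known variance σ², a Normal(μ₀, σ₀²) prior on μ is conjugate. Posterior precision = 1/σ₀² + n/σ²; posterior mean is the precision-weighted average of μ₀ and x̄.
σ₀² = 173.88² = 30234.2544, σ² = 115.06² = 13238.8036; σ² + n·σ₀² = 13238.8036 + 6·30234.2544 = 194644.33.
Posterior precision = 1/σ₀² + n/σ² = 1/30234.2544 + 6/13238.8036 = (σ² + n·σ₀²)/(σ₀²σ²) = 194644.33/(30234.2544·13238.8036); posterior variance σₙ² = σ₀²σ²/(σ² + n·σ₀²) = 30234.2544·13238.8036/194644.33 = 2056.393608.
Posterior SD = √σₙ² = √(30234.2544·13238.8036/194644.33) = 45.3475.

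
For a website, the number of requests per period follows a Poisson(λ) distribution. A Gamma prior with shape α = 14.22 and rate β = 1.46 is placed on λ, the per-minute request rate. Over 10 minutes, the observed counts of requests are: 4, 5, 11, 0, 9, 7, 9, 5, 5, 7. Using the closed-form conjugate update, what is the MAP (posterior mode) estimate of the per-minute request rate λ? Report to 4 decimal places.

With a Gamma(shape α, rate β) prior, the Poisson likelihood is conjugate: the posterior is Gamma(α + ΣXᵢ, β + n).
Sum of counts S = 62 over n = 10 minutes.
Posterior: Gamma(α+S, β+n) = Gamma(14.22+62, 1.46+10) = Gamma(76.22, 11.46).
Mode of Gamma(α,β) for α≥1 is (α−1)/β = 75.22/11.46 = 6.5637.

6.5637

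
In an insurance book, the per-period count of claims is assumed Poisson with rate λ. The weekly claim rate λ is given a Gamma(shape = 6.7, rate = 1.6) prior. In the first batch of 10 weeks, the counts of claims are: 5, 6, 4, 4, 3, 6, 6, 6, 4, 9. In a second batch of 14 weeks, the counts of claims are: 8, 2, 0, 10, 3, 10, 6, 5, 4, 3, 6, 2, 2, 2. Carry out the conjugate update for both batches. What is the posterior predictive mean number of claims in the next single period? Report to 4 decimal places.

With a Gamma(shape α, rate β) prior, the Poisson likelihood is conjugate: the posterior is Gamma(α + ΣXᵢ, β + n).
Batch 1: sum of counts S = 53 over n = 10 weeks.
After batch 1: Gamma(α+S, β+n) = Gamma(6.7+53, 1.6+10) = Gamma(59.7, 11.6).
Batch 2: sum of counts S = 63 over n = 14 weeks.
After batch 2: Gamma(α+S, β+n) = Gamma(59.7+63, 11.6+14) = Gamma(122.7, 25.6).
The predictive distribution for one future period is NegBinom with mean α/β = 4.7930.

4.7930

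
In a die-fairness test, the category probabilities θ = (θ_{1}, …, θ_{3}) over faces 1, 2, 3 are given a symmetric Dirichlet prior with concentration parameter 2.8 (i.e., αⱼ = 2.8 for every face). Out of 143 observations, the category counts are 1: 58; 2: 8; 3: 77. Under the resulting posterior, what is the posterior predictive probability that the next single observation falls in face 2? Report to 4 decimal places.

0.0713

The Dirichlet prior is conjugate to the Multinomial likelihood: each posterior αⱼ = prior αⱼ + observed count nⱼ.
Posterior concentration: (60.8, 10.8, 79.8), total = 151.4.
P(next = 2 | data) = α_{2}/Σα = 0.0713.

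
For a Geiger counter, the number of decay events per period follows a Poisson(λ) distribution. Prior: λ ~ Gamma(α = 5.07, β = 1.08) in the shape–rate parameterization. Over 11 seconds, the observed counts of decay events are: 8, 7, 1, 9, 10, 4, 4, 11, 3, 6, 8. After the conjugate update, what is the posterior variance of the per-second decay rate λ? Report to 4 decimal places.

With a Gamma(shape α, rate β) prior, the Poisson likelihood is conjugate: the posterior is Gamma(α + ΣXᵢ, β + n).
Sum of counts S = 71 over n = 11 seconds.
Posterior: Gamma(α+S, β+n) = Gamma(5.07+71, 1.08+11) = Gamma(76.07, 12.08).
Var = α/β² = 76.07/12.08² = 0.5213.

0.5213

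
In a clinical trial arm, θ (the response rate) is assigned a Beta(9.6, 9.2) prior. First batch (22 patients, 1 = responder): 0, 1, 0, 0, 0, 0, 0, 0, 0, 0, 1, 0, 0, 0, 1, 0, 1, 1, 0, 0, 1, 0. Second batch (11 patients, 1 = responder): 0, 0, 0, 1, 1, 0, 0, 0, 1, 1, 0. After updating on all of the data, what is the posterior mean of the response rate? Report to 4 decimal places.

The Beta prior is conjugate to a Binomial/Bernoulli likelihood; the update adds successes to α and failures to β.
After batch 1: Beta(9.6+6, 9.2+16) = Beta(15.6, 25.2).
After batch 2: Beta(15.6+4, 25.2+7) = Beta(19.6, 32.2).
Posterior mean = α/(α+β) = 19.6/51.8 = 0.3784.

0.3784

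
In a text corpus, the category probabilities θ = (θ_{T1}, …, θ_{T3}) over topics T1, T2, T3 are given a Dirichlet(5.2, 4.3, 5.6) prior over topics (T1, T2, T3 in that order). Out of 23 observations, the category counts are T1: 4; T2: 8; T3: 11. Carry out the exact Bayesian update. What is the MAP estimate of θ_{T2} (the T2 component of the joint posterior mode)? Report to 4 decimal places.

0.3219

The Dirichlet prior is conjugate to the Multinomial likelihood: each posterior αⱼ = prior αⱼ + observed count nⱼ.
Posterior concentration: (9.2, 12.3, 16.6), total = 38.1.
Joint mode component: (α_{T2}−1)/(Σα−K) = 11.3/35.1 = 0.3219.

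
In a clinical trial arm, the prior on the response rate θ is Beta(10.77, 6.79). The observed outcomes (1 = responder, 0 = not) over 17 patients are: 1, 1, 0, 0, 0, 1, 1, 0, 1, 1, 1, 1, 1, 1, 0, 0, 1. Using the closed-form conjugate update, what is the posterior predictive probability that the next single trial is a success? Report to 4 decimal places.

The Beta prior is conjugate to a Binomial/Bernoulli likelihood; the update adds successes to α and failures to β.
Posterior: Beta(α+k, β+n−k) = Beta(10.77+11, 6.79+6) = Beta(21.77, 12.79).
For a single future Bernoulli trial, P(success | data) = α/(α+β) = 0.6299.

0.6299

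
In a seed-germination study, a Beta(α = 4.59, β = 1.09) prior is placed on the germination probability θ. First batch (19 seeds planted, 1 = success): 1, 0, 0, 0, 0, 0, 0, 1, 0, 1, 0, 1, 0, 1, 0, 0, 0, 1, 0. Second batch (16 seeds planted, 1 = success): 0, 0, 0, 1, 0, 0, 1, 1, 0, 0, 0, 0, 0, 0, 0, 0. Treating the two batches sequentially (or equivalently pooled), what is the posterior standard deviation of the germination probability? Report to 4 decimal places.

The Beta prior is conjugate to a Binomial/Bernoulli likelihood; the update adds successes to α and failures to β.
After batch 1: Beta(4.59+6, 1.09+13) = Beta(10.59, 14.09).
After batch 2: Beta(10.59+3, 14.09+13) = Beta(13.59, 27.09).
Var = αβ/((α+β)²(α+β+1)) = 13.59·27.09/(40.68²·41.68) = 0.00533751; SD = √0.00533751 = 0.0731.

0.0731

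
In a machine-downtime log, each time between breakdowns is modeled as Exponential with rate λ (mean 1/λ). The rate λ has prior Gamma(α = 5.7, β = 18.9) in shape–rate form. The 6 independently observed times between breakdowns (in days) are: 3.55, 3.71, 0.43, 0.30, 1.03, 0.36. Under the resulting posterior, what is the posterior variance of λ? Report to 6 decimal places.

With a Gamma(shape α, rate β) prior on the exponential rate λ, the posterior after n observations with total T = Σxᵢ is Gamma(α+n, β+T).
Sum of observations T = 9.38 days; n = 6.
Posterior: Gamma(5.7+6, 18.9+9.38) = Gamma(11.7, 28.28).
Var = α/β² = 0.014629.

0.014629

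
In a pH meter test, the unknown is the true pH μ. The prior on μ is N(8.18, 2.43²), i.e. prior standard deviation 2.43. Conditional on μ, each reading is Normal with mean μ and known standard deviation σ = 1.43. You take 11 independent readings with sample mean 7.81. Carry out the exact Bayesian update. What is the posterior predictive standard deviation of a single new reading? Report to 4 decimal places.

For Normal data with known variance σ², a Normal(μ₀, σ₀²) prior on μ is conjugate. Posterior precision = 1/σ₀² + n/σ²; posterior mean is the precision-weighted average of μ₀ and x̄.
σ₀² = 2.43² = 5.9049, σ² = 1.43² = 2.0449; σ² + n·σ₀² = 2.0449 + 11·5.9049 = 66.9988.
Posterior precision = 1/σ₀² + n/σ² = 1/5.9049 + 11/2.0449 = (σ² + n·σ₀²)/(σ₀²σ²) = 66.9988/(5.9049·2.0449); posterior variance σₙ² = σ₀²σ²/(σ² + n·σ₀²) = 5.9049·2.0449/66.9988 = 0.180226.
Predictive variance for one new observation = σₙ² + σ² = 5.9049·2.0449/66.9988 + 2.0449 = σ²·(σ₀² + 66.9988)/66.9988 = 2.0449·72.9037/66.9988 = 2.225126; SD = √(2.0449·72.9037/66.9988) = 1.4917.

1.4917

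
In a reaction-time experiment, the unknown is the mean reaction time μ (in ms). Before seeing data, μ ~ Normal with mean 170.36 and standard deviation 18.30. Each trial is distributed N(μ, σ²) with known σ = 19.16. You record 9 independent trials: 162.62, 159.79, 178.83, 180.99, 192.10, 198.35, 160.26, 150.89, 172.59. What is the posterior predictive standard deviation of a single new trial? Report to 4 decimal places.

For Normal data with known variance σ², a Normal(μ₀, σ₀²) prior on μ is conjugate. Posterior precision = 1/σ₀² + n/σ²; posterior mean is the precision-weighted average of μ₀ and x̄.
σ₀² = 18.30² = 334.89, σ² = 19.16² = 367.1056; σ² + n·σ₀² = 367.1056 + 9·334.89 = 3381.1156.
Posterior precision = 1/σ₀² + n/σ² = 1/334.89 + 9/367.1056 = (σ² + n·σ₀²)/(σ₀²σ²) = 3381.1156/(334.89·367.1056); posterior variance σₙ² = σ₀²σ²/(σ² + n·σ₀²) = 334.89·367.1056/3381.1156 = 36.360778.
Predictive variance for one new observation = σₙ² + σ² = 334.89·367.1056/3381.1156 + 367.1056 = σ²·(σ₀² + 3381.1156)/3381.1156 = 367.1056·3716.0056/3381.1156 = 403.466378; SD = √(367.1056·3716.0056/3381.1156) = 20.0865.

20.0865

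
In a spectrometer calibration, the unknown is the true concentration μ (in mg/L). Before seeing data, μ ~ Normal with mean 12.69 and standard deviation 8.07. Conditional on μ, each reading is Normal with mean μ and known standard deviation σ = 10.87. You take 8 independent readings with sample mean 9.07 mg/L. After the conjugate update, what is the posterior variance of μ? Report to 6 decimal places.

For Normal data with known variance σ², a Normal(μ₀, σ₀²) prior on μ is conjugate. Posterior precision = 1/σ₀² + n/σ²; posterior mean is the precision-weighted average of μ₀ and x̄.
σ₀² = 8.07² = 65.1249, σ² = 10.87² = 118.1569; σ² + n·σ₀² = 118.1569 + 8·65.1249 = 639.1561.
Posterior precision = 1/σ₀² + n/σ² = 1/65.1249 + 8/118.1569 = (σ² + n·σ₀²)/(σ₀²σ²) = 639.1561/(65.1249·118.1569); posterior variance σₙ² = σ₀²σ²/(σ² + n·σ₀²) = 65.1249·118.1569/639.1561 = 12.039244.

12.039244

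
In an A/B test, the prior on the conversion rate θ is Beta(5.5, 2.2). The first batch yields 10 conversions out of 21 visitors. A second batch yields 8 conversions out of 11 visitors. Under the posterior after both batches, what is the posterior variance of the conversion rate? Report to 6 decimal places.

0.005935

The Beta prior is conjugate to a Binomial/Bernoulli likelihood; the update adds successes to α and failures to β.
After batch 1: Beta(5.5+10, 2.2+11) = Beta(15.5, 13.2).
After batch 2: Beta(15.5+8, 13.2+3) = Beta(23.5, 16.2).
Var = αβ/((α+β)²(α+β+1)) = 23.5·16.2/(39.7²·40.7) = 0.005935.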